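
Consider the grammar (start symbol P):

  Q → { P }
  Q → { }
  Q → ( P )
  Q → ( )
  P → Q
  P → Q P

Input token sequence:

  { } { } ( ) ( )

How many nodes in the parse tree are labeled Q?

[P [Q { }] [P [Q { }] [P [Q ( )] [P [Q ( )]]]]]

4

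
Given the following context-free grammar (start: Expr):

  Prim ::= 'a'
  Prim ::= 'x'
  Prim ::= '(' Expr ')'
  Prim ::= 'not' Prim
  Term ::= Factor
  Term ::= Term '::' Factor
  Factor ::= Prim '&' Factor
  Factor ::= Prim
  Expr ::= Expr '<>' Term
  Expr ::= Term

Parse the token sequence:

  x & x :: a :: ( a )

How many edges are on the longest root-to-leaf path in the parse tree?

8

[Expr [Term [Term [Term [Factor [Prim x] & [Factor [Prim x]]]] :: [Factor [Prim a]]] :: [Factor [Prim ( [Expr [Term [Factor [Prim a]]]] )]]]]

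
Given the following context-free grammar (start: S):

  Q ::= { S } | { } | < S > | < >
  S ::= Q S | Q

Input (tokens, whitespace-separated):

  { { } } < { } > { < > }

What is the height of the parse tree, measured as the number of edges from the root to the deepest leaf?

6

[S [Q { [S [Q { }]] }] [S [Q < [S [Q { }]] >] [S [Q { [S [Q < >]] }]]]]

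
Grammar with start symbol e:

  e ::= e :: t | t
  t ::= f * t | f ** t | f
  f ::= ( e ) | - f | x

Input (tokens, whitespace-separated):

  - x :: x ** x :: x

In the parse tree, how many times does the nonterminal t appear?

[e [e [e [t [f - [f x]]]] :: [t [f x] ** [t [f x]]]] :: [t [f x]]]

4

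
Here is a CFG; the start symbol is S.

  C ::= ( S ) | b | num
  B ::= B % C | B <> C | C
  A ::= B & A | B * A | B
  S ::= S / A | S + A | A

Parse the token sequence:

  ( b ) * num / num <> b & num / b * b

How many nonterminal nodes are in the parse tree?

[S [S [S [A [B [C ( [S [A [B [C b]]]] )]] * [A [B [C num]]]]] / [A [B [B [C num]] <> [C b]] & [A [B [C num]]]]] / [A [B [C b]] * [A [B [C b]]]]]

27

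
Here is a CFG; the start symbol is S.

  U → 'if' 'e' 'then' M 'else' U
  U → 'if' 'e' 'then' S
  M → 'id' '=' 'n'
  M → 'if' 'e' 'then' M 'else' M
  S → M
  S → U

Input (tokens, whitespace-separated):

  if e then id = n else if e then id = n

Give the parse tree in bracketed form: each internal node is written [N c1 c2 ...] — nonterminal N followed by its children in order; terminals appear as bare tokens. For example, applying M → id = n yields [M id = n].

S
U
if e then M else U
if e then id = n else U
if e then id = n else if e then S
if e then id = n else if e then M
if e then id = n else if e then id = n

[S [U if e then [M id = n] else [U if e then [S [M id = n]]]]]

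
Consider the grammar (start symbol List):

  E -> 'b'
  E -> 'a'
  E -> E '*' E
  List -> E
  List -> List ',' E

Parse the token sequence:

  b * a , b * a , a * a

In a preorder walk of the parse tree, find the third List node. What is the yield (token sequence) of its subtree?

b * a

[List [List [List [E [E b] * [E a]]] , [E [E b] * [E a]]] , [E [E a] * [E a]]]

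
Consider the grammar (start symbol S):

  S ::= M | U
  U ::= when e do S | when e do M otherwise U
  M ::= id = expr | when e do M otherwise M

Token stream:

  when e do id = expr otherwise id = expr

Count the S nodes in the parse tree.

1

[S [M when e do [M id = expr] otherwise [M id = expr]]]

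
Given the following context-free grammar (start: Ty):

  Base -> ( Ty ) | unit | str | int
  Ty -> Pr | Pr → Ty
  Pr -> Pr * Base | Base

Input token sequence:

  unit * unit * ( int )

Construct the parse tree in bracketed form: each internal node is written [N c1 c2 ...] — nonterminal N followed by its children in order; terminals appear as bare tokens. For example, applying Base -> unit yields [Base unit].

Ty
Pr
Pr * Base
Pr * Base * Base
Base * Base * Base
unit * Base * Base
unit * unit * Base
unit * unit * ( Ty )
unit * unit * ( Pr )
unit * unit * ( Base )
unit * unit * ( int )

[Ty [Pr [Pr [Pr [Base unit]] * [Base unit]] * [Base ( [Ty [Pr [Base int]]] )]]]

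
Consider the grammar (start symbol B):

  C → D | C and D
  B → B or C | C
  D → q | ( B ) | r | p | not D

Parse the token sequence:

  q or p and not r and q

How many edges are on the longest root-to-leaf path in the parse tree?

5

[B [B [C [D q]]] or [C [C [C [D p]] and [D not [D r]]] and [D q]]]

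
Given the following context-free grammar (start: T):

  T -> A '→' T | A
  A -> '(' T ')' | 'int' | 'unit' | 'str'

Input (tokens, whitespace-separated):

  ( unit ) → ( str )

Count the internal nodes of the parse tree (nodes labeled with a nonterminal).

8

[T [A ( [T [A unit]] )] → [T [A ( [T [A str]] )]]]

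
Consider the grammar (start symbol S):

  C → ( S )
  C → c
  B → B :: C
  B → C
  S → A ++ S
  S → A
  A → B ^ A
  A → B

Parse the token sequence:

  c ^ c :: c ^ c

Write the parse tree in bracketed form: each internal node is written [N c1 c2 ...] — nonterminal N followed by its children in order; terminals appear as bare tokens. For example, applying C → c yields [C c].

[S [A [B [C c]] ^ [A [B [B [C c]] :: [C c]] ^ [A [B [C c]]]]]]

S
A
B ^ A
C ^ A
c ^ A
c ^ B ^ A
c ^ B :: C ^ A
c ^ C :: C ^ A
c ^ c :: C ^ A
c ^ c :: c ^ A
c ^ c :: c ^ B
c ^ c :: c ^ C
c ^ c :: c ^ c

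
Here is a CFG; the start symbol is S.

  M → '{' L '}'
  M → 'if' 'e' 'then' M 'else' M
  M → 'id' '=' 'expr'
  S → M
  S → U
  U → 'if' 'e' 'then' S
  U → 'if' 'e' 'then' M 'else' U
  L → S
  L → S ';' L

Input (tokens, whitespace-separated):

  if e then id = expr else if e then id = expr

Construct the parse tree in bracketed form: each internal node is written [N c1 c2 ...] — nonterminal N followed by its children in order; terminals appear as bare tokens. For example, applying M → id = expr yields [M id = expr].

S
U
if e then M else U
if e then id = expr else U
if e then id = expr else if e then S
if e then id = expr else if e then M
if e then id = expr else if e then id = expr

[S [U if e then [M id = expr] else [U if e then [S [M id = expr]]]]]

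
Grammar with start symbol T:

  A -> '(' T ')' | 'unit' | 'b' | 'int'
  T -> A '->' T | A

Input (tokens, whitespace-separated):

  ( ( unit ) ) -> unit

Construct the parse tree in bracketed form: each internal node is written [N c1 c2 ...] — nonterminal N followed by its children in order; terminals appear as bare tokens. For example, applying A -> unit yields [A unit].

[T [A ( [T [A ( [T [A unit]] )]] )] -> [T [A unit]]]

T
A -> T
( T ) -> T
( A ) -> T
( ( T ) ) -> T
( ( A ) ) -> T
( ( unit ) ) -> T
( ( unit ) ) -> A
( ( unit ) ) -> unit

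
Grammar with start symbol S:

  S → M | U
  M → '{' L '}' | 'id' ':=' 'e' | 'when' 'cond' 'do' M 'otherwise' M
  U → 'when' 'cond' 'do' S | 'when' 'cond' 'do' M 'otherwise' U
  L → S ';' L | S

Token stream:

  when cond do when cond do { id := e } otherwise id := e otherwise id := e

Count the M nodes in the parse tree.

[S [M when cond do [M when cond do [M { [L [S [M id := e]]] }] otherwise [M id := e]] otherwise [M id := e]]]

6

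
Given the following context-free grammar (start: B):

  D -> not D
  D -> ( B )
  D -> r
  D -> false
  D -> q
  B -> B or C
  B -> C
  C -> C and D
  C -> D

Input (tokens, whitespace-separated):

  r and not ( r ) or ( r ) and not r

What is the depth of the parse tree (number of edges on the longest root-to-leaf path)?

[B [B [C [C [D r]] and [D not [D ( [B [C [D r]]] )]]]] or [C [C [D ( [B [C [D r]]] )]] and [D not [D r]]]]

8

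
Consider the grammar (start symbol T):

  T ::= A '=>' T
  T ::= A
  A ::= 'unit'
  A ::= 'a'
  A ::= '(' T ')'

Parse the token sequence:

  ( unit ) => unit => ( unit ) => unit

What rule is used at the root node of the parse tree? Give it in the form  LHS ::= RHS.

[T [A ( [T [A unit]] )] => [T [A unit] => [T [A ( [T [A unit]] )] => [T [A unit]]]]]

T ::= A '=>' T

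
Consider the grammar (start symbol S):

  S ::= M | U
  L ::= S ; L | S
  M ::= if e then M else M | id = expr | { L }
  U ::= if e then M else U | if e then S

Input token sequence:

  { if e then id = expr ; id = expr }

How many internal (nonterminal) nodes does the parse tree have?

10

[S [M { [L [S [U if e then [S [M id = expr]]]] ; [L [S [M id = expr]]]] }]]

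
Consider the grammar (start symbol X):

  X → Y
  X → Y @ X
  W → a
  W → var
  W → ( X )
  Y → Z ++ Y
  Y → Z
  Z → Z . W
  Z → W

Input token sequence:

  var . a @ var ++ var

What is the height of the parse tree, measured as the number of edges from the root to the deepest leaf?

6

[X [Y [Z [Z [W var]] . [W a]]] @ [X [Y [Z [W var]] ++ [Y [Z [W var]]]]]]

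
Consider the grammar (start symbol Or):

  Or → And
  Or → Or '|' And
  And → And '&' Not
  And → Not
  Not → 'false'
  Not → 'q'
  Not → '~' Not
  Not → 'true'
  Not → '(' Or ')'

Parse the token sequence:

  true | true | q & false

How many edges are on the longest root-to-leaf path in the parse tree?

[Or [Or [Or [And [Not true]]] | [And [Not true]]] | [And [And [Not q]] & [Not false]]]

5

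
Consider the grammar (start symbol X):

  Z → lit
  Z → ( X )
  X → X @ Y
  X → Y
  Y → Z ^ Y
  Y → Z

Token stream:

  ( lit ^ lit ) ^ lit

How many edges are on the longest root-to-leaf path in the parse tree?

7

[X [Y [Z ( [X [Y [Z lit] ^ [Y [Z lit]]]] )] ^ [Y [Z lit]]]]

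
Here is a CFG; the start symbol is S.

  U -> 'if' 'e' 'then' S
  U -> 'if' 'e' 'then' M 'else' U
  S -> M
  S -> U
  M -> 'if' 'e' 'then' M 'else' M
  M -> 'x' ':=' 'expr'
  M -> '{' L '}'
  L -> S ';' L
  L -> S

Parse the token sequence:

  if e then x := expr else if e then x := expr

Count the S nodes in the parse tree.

2

[S [U if e then [M x := expr] else [U if e then [S [M x := expr]]]]]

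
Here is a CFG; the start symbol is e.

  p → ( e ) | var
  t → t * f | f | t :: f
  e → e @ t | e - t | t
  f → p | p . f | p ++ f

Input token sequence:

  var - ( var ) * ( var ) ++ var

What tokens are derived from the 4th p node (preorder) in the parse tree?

[e [e [t [f [p var]]]] - [t [t [f [p ( [e [t [f [p var]]]] )]]] * [f [p ( [e [t [f [p var]]]] )] ++ [f [p var]]]]]

( var )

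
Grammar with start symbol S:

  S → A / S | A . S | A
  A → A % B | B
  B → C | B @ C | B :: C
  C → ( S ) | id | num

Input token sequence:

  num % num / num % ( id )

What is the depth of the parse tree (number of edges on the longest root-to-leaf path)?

9

[S [A [A [B [C num]]] % [B [C num]]] / [S [A [A [B [C num]]] % [B [C ( [S [A [B [C id]]]] )]]]]]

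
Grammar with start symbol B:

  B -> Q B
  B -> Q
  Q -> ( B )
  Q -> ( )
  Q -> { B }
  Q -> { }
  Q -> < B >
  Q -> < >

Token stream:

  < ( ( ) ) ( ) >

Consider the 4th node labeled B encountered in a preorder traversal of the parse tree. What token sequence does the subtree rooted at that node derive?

( )

[B [Q < [B [Q ( [B [Q ( )]] )] [B [Q ( )]]] >]]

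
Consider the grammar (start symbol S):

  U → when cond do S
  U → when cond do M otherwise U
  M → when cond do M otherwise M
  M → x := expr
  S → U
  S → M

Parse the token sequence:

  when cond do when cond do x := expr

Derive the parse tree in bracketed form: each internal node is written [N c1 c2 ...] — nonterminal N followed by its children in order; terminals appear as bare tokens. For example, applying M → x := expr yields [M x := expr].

[S [U when cond do [S [U when cond do [S [M x := expr]]]]]]

S
U
when cond do S
when cond do U
when cond do when cond do S
when cond do when cond do M
when cond do when cond do x := expr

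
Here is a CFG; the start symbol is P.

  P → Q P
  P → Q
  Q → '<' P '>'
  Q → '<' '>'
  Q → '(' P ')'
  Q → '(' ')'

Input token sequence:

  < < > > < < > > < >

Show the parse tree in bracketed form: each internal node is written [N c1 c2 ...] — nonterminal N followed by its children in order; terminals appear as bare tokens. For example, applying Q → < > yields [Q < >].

P
Q P
< P > P
< Q > P
< < > > P
< < > > Q P
< < > > < P > P
< < > > < Q > P
< < > > < < > > P
< < > > < < > > Q
< < > > < < > > < >

[P [Q < [P [Q < >]] >] [P [Q < [P [Q < >]] >] [P [Q < >]]]]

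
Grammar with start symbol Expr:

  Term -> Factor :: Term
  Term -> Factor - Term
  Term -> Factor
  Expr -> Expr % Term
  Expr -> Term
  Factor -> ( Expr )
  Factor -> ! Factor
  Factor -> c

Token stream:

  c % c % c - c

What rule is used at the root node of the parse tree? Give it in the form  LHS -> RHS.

[Expr [Expr [Expr [Term [Factor c]]] % [Term [Factor c]]] % [Term [Factor c] - [Term [Factor c]]]]

Expr -> Expr % Term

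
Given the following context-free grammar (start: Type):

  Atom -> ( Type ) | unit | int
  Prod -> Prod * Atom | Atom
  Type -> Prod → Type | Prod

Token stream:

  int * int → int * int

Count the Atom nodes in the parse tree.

[Type [Prod [Prod [Atom int]] * [Atom int]] → [Type [Prod [Prod [Atom int]] * [Atom int]]]]

4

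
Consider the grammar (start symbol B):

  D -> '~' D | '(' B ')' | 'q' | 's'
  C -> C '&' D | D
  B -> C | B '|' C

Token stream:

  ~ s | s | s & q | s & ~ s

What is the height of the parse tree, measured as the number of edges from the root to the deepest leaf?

[B [B [B [B [C [D ~ [D s]]]] | [C [D s]]] | [C [C [D s]] & [D q]]] | [C [C [D s]] & [D ~ [D s]]]]

7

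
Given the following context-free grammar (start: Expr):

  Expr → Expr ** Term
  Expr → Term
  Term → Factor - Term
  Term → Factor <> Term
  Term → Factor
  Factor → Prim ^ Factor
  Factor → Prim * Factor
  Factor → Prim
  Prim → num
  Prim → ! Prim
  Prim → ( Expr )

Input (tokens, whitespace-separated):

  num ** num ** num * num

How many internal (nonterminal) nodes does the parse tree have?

[Expr [Expr [Expr [Term [Factor [Prim num]]]] ** [Term [Factor [Prim num]]]] ** [Term [Factor [Prim num] * [Factor [Prim num]]]]]

14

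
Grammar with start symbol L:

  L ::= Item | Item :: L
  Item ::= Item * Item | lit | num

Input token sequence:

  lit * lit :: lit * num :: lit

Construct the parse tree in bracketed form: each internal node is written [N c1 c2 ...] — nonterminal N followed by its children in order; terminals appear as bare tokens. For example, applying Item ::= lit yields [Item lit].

[L [Item [Item lit] * [Item lit]] :: [L [Item [Item lit] * [Item num]] :: [L [Item lit]]]]

L
Item :: L
Item * Item :: L
lit * Item :: L
lit * lit :: L
lit * lit :: Item :: L
lit * lit :: Item * Item :: L
lit * lit :: lit * Item :: L
lit * lit :: lit * num :: L
lit * lit :: lit * num :: Item
lit * lit :: lit * num :: lit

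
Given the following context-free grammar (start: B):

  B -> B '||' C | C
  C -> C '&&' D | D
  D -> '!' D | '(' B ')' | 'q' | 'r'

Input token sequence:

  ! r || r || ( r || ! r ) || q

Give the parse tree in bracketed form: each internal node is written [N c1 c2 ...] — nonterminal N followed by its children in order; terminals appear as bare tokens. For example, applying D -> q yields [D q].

B
B || C
B || C || C
B || C || C || C
C || C || C || C
D || C || C || C
! D || C || C || C
! r || C || C || C
! r || D || C || C
! r || r || C || C
! r || r || D || C
! r || r || ( B ) || C
! r || r || ( B || C ) || C
! r || r || ( C || C ) || C
! r || r || ( D || C ) || C
! r || r || ( r || C ) || C
! r || r || ( r || D ) || C
! r || r || ( r || ! D ) || C
! r || r || ( r || ! r ) || C
! r || r || ( r || ! r ) || D
! r || r || ( r || ! r ) || q

[B [B [B [B [C [D ! [D r]]]] || [C [D r]]] || [C [D ( [B [B [C [D r]]] || [C [D ! [D r]]]] )]]] || [C [D q]]]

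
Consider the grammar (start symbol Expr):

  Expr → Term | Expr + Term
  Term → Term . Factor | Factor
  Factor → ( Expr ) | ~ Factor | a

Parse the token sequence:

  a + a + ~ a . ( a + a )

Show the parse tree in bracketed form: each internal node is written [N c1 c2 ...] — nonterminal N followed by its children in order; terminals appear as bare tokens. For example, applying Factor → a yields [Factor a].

Expr
Expr + Term
Expr + Term + Term
Term + Term + Term
Factor + Term + Term
a + Term + Term
a + Factor + Term
a + a + Term
a + a + Term . Factor
a + a + Factor . Factor
a + a + ~ Factor . Factor
a + a + ~ a . Factor
a + a + ~ a . ( Expr )
a + a + ~ a . ( Expr + Term )
a + a + ~ a . ( Term + Term )
a + a + ~ a . ( Factor + Term )
a + a + ~ a . ( a + Term )
a + a + ~ a . ( a + Factor )
a + a + ~ a . ( a + a )

[Expr [Expr [Expr [Term [Factor a]]] + [Term [Factor a]]] + [Term [Term [Factor ~ [Factor a]]] . [Factor ( [Expr [Expr [Term [Factor a]]] + [Term [Factor a]]] )]]]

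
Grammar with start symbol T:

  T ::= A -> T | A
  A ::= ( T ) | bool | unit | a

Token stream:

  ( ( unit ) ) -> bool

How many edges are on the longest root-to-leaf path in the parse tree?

6

[T [A ( [T [A ( [T [A unit]] )]] )] -> [T [A bool]]]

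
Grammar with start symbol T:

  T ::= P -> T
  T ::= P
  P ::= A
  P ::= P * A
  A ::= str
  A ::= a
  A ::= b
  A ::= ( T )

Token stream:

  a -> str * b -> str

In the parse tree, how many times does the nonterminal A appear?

4

[T [P [A a]] -> [T [P [P [A str]] * [A b]] -> [T [P [A str]]]]]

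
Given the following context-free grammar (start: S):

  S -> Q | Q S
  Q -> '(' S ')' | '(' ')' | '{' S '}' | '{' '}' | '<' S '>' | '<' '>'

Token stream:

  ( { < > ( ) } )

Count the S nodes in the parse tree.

4

[S [Q ( [S [Q { [S [Q < >] [S [Q ( )]]] }]] )]]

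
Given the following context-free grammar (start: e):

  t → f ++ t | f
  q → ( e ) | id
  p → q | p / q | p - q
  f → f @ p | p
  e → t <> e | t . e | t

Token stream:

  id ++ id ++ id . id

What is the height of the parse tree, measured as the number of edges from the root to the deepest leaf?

[e [t [f [p [q id]]] ++ [t [f [p [q id]]] ++ [t [f [p [q id]]]]]] . [e [t [f [p [q id]]]]]]

7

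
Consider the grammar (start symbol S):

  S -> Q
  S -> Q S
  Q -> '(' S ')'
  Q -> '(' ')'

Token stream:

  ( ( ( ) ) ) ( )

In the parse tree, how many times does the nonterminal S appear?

4

[S [Q ( [S [Q ( [S [Q ( )]] )]] )] [S [Q ( )]]]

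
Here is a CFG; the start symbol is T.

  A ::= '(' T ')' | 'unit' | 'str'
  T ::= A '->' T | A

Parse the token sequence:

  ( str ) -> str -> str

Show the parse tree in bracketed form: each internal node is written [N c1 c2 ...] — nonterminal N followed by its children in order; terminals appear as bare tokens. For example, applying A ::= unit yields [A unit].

T
A -> T
( T ) -> T
( A ) -> T
( str ) -> T
( str ) -> A -> T
( str ) -> str -> T
( str ) -> str -> A
( str ) -> str -> str

[T [A ( [T [A str]] )] -> [T [A str] -> [T [A str]]]]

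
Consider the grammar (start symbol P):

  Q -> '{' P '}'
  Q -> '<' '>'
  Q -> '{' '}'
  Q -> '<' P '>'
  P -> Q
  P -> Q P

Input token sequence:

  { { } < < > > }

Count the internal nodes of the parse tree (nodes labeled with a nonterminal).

8

[P [Q { [P [Q { }] [P [Q < [P [Q < >]] >]]] }]]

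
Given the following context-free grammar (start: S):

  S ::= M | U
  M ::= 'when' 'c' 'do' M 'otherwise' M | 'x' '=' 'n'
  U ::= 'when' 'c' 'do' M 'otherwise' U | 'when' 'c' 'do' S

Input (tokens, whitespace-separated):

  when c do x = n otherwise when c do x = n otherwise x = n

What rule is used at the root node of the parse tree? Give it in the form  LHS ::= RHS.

[S [M when c do [M x = n] otherwise [M when c do [M x = n] otherwise [M x = n]]]]

S ::= M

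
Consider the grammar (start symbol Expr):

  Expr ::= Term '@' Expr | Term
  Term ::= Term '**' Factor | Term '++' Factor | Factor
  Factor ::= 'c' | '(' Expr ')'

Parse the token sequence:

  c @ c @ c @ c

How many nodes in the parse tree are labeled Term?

[Expr [Term [Factor c]] @ [Expr [Term [Factor c]] @ [Expr [Term [Factor c]] @ [Expr [Term [Factor c]]]]]]

4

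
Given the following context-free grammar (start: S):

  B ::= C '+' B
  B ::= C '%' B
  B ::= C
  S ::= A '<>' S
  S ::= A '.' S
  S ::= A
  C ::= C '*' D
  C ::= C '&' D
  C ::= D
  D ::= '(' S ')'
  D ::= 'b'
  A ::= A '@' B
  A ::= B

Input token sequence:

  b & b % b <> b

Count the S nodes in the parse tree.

2

[S [A [B [C [C [D b]] & [D b]] % [B [C [D b]]]]] <> [S [A [B [C [D b]]]]]]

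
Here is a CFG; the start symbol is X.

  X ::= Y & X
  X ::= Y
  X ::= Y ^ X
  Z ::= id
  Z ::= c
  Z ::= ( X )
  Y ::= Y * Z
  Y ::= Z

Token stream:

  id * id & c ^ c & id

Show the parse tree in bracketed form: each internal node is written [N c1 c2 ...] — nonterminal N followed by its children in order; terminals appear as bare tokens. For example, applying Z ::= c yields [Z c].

[X [Y [Y [Z id]] * [Z id]] & [X [Y [Z c]] ^ [X [Y [Z c]] & [X [Y [Z id]]]]]]

X
Y & X
Y * Z & X
Z * Z & X
id * Z & X
id * id & X
id * id & Y ^ X
id * id & Z ^ X
id * id & c ^ X
id * id & c ^ Y & X
id * id & c ^ Z & X
id * id & c ^ c & X
id * id & c ^ c & Y
id * id & c ^ c & Z
id * id & c ^ c & id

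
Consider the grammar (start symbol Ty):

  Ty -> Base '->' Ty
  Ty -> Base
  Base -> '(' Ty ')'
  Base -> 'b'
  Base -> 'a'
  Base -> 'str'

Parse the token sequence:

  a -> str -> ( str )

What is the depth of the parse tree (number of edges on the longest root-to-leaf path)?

[Ty [Base a] -> [Ty [Base str] -> [Ty [Base ( [Ty [Base str]] )]]]]

6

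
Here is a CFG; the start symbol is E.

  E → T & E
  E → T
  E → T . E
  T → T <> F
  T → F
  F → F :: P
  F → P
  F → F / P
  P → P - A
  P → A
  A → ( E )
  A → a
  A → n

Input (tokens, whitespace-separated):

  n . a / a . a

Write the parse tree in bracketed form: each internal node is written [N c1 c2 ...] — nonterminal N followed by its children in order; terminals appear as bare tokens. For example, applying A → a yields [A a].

E
T . E
F . E
P . E
A . E
n . E
n . T . E
n . F . E
n . F / P . E
n . P / P . E
n . A / P . E
n . a / P . E
n . a / A . E
n . a / a . E
n . a / a . T
n . a / a . F
n . a / a . P
n . a / a . A
n . a / a . a

[E [T [F [P [A n]]]] . [E [T [F [F [P [A a]]] / [P [A a]]]] . [E [T [F [P [A a]]]]]]]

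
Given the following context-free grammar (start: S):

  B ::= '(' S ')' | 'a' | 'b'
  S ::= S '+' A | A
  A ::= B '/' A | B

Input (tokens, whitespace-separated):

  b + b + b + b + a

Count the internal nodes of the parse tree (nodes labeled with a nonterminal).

[S [S [S [S [S [A [B b]]] + [A [B b]]] + [A [B b]]] + [A [B b]]] + [A [B a]]]

15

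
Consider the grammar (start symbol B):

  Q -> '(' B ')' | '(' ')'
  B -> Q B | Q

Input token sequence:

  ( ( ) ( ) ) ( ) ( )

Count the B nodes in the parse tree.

[B [Q ( [B [Q ( )] [B [Q ( )]]] )] [B [Q ( )] [B [Q ( )]]]]

5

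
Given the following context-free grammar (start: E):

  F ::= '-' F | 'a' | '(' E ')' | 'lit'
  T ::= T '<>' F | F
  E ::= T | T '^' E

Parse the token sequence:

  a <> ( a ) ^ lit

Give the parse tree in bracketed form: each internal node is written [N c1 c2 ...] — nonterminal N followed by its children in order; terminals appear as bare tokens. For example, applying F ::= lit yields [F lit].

[E [T [T [F a]] <> [F ( [E [T [F a]]] )]] ^ [E [T [F lit]]]]

E
T ^ E
T <> F ^ E
F <> F ^ E
a <> F ^ E
a <> ( E ) ^ E
a <> ( T ) ^ E
a <> ( F ) ^ E
a <> ( a ) ^ E
a <> ( a ) ^ T
a <> ( a ) ^ F
a <> ( a ) ^ lit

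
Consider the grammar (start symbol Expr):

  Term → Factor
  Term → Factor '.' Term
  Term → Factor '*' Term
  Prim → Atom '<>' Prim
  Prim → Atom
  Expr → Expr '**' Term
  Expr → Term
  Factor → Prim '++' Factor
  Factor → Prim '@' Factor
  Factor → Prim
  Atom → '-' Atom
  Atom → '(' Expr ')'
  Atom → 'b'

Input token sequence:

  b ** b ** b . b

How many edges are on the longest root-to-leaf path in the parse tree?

[Expr [Expr [Expr [Term [Factor [Prim [Atom b]]]]] ** [Term [Factor [Prim [Atom b]]]]] ** [Term [Factor [Prim [Atom b]]] . [Term [Factor [Prim [Atom b]]]]]]

7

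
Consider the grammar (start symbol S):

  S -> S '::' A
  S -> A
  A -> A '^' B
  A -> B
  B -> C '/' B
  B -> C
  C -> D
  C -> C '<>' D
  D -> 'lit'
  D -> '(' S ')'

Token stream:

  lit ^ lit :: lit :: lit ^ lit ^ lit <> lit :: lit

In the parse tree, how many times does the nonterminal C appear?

8

[S [S [S [S [A [A [B [C [D lit]]]] ^ [B [C [D lit]]]]] :: [A [B [C [D lit]]]]] :: [A [A [A [B [C [D lit]]]] ^ [B [C [D lit]]]] ^ [B [C [C [D lit]] <> [D lit]]]]] :: [A [B [C [D lit]]]]]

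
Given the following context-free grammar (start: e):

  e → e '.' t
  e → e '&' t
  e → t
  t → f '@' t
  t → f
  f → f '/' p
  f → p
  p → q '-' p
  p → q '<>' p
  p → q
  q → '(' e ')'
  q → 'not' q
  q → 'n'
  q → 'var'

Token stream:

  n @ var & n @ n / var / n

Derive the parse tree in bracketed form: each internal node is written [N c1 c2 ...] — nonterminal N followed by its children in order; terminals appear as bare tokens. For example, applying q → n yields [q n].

[e [e [t [f [p [q n]]] @ [t [f [p [q var]]]]]] & [t [f [p [q n]]] @ [t [f [f [f [p [q n]]] / [p [q var]]] / [p [q n]]]]]]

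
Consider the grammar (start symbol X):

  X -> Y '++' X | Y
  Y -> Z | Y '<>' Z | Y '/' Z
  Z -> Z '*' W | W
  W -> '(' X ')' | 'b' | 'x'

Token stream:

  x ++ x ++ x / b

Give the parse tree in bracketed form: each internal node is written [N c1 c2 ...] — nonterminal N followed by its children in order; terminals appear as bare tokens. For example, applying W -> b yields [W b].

[X [Y [Z [W x]]] ++ [X [Y [Z [W x]]] ++ [X [Y [Y [Z [W x]]] / [Z [W b]]]]]]

X
Y ++ X
Z ++ X
W ++ X
x ++ X
x ++ Y ++ X
x ++ Z ++ X
x ++ W ++ X
x ++ x ++ X
x ++ x ++ Y
x ++ x ++ Y / Z
x ++ x ++ Z / Z
x ++ x ++ W / Z
x ++ x ++ x / Z
x ++ x ++ x / W
x ++ x ++ x / b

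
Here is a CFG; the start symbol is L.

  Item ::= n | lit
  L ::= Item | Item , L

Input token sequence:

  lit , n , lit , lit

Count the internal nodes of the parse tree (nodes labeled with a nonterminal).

8

[L [Item lit] , [L [Item n] , [L [Item lit] , [L [Item lit]]]]]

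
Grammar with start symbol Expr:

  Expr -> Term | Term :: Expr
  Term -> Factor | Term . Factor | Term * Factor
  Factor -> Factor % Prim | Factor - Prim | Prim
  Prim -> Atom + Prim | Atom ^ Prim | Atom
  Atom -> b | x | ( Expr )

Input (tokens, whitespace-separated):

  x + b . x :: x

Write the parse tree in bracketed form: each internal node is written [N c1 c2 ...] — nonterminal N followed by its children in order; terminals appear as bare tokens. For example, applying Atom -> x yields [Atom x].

[Expr [Term [Term [Factor [Prim [Atom x] + [Prim [Atom b]]]]] . [Factor [Prim [Atom x]]]] :: [Expr [Term [Factor [Prim [Atom x]]]]]]

Expr
Term :: Expr
Term . Factor :: Expr
Factor . Factor :: Expr
Prim . Factor :: Expr
Atom + Prim . Factor :: Expr
x + Prim . Factor :: Expr
x + Atom . Factor :: Expr
x + b . Factor :: Expr
x + b . Prim :: Expr
x + b . Atom :: Expr
x + b . x :: Expr
x + b . x :: Term
x + b . x :: Factor
x + b . x :: Prim
x + b . x :: Atom
x + b . x :: x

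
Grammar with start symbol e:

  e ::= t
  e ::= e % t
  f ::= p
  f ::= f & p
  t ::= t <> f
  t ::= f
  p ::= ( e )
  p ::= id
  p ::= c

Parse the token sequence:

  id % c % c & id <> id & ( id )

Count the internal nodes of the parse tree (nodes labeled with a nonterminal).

[e [e [e [t [f [p id]]]] % [t [f [p c]]]] % [t [t [f [f [p c]] & [p id]]] <> [f [f [p id]] & [p ( [e [t [f [p id]]]] )]]]]

23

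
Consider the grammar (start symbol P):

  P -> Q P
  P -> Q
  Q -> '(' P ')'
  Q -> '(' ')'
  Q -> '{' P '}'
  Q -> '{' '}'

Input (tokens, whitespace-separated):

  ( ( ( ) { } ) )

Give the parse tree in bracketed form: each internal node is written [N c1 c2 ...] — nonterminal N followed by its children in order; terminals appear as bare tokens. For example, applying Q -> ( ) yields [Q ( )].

[P [Q ( [P [Q ( [P [Q ( )] [P [Q { }]]] )]] )]]

P
Q
( P )
( Q )
( ( P ) )
( ( Q P ) )
( ( ( ) P ) )
( ( ( ) Q ) )
( ( ( ) { } ) )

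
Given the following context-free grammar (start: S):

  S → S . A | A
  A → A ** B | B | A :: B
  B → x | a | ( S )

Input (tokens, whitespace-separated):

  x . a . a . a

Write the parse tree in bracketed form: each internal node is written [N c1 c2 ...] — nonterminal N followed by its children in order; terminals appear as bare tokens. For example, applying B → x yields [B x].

[S [S [S [S [A [B x]]] . [A [B a]]] . [A [B a]]] . [A [B a]]]

S
S . A
S . A . A
S . A . A . A
A . A . A . A
B . A . A . A
x . A . A . A
x . B . A . A
x . a . A . A
x . a . B . A
x . a . a . A
x . a . a . B
x . a . a . a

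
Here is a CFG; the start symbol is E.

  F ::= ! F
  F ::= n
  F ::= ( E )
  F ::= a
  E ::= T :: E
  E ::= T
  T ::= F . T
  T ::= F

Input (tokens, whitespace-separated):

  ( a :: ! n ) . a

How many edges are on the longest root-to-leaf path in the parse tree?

[E [T [F ( [E [T [F a]] :: [E [T [F ! [F n]]]]] )] . [T [F a]]]]

8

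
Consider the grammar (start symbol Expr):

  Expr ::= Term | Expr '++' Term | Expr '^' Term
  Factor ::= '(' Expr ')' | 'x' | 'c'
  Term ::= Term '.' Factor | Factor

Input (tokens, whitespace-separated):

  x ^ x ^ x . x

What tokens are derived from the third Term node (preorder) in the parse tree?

x . x

[Expr [Expr [Expr [Term [Factor x]]] ^ [Term [Factor x]]] ^ [Term [Term [Factor x]] . [Factor x]]]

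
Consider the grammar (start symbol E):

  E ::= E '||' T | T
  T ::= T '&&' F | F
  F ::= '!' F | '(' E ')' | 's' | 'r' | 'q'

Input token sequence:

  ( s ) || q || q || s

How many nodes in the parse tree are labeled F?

5

[E [E [E [E [T [F ( [E [T [F s]]] )]]] || [T [F q]]] || [T [F q]]] || [T [F s]]]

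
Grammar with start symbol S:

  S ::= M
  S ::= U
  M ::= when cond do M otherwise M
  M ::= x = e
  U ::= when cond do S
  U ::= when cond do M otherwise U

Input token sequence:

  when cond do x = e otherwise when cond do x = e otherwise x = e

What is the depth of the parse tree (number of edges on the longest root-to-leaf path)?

[S [M when cond do [M x = e] otherwise [M when cond do [M x = e] otherwise [M x = e]]]]

4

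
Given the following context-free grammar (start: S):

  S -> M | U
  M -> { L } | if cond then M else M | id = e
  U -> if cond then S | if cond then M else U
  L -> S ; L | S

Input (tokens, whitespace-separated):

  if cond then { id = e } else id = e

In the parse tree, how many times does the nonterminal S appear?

2

[S [M if cond then [M { [L [S [M id = e]]] }] else [M id = e]]]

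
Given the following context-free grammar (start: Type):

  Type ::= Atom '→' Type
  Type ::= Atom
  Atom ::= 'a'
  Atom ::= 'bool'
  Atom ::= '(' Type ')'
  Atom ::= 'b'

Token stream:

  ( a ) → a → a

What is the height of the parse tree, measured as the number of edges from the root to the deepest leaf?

[Type [Atom ( [Type [Atom a]] )] → [Type [Atom a] → [Type [Atom a]]]]

4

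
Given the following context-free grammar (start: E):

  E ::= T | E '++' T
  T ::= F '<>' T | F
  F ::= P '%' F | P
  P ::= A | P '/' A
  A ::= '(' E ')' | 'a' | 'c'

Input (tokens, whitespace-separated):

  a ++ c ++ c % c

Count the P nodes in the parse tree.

[E [E [E [T [F [P [A a]]]]] ++ [T [F [P [A c]]]]] ++ [T [F [P [A c]] % [F [P [A c]]]]]]

4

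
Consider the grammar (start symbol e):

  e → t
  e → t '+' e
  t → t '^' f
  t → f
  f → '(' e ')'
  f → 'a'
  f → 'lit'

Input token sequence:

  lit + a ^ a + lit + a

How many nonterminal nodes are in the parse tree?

[e [t [f lit]] + [e [t [t [f a]] ^ [f a]] + [e [t [f lit]] + [e [t [f a]]]]]]

14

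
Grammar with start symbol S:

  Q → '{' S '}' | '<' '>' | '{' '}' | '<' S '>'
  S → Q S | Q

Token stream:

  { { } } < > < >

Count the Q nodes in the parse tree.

[S [Q { [S [Q { }]] }] [S [Q < >] [S [Q < >]]]]

4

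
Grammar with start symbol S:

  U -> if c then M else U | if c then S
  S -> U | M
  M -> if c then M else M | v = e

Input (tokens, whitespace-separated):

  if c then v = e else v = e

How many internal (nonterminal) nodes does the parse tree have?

4

[S [M if c then [M v = e] else [M v = e]]]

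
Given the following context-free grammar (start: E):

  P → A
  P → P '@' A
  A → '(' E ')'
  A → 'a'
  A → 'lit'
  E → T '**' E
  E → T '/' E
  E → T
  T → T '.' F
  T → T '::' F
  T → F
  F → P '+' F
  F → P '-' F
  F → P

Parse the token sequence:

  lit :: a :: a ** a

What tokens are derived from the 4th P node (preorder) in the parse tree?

a

[E [T [T [T [F [P [A lit]]]] :: [F [P [A a]]]] :: [F [P [A a]]]] ** [E [T [F [P [A a]]]]]]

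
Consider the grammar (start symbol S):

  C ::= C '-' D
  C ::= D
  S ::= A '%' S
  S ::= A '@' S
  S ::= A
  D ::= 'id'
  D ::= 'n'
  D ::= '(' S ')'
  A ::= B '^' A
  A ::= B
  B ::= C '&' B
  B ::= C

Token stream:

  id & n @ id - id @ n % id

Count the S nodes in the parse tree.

4

[S [A [B [C [D id]] & [B [C [D n]]]]] @ [S [A [B [C [C [D id]] - [D id]]]] @ [S [A [B [C [D n]]]] % [S [A [B [C [D id]]]]]]]]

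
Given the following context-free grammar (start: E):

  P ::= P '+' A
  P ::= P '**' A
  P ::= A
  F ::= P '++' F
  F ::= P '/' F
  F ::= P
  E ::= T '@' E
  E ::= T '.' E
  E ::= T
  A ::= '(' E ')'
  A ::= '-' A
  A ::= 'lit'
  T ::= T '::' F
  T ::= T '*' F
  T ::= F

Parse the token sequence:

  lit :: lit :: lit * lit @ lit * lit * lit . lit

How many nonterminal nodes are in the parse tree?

35

[E [T [T [T [T [F [P [A lit]]]] :: [F [P [A lit]]]] :: [F [P [A lit]]]] * [F [P [A lit]]]] @ [E [T [T [T [F [P [A lit]]]] * [F [P [A lit]]]] * [F [P [A lit]]]] . [E [T [F [P [A lit]]]]]]]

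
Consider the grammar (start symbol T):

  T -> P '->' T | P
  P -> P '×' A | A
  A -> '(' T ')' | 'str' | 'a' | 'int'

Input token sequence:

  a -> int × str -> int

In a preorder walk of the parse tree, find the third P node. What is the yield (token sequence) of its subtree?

[T [P [A a]] -> [T [P [P [A int]] × [A str]] -> [T [P [A int]]]]]

int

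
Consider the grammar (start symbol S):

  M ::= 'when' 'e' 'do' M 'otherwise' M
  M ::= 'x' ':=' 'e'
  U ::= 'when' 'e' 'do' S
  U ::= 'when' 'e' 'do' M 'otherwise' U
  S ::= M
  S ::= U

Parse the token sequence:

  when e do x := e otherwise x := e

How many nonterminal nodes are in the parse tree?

4

[S [M when e do [M x := e] otherwise [M x := e]]]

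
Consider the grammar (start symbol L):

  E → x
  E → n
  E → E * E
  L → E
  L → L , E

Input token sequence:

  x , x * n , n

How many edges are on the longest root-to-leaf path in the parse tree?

[L [L [L [E x]] , [E [E x] * [E n]]] , [E n]]

4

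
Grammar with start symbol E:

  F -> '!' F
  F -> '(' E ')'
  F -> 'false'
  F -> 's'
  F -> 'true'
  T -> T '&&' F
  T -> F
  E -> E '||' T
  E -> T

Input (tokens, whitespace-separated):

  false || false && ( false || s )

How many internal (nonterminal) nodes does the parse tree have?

14

[E [E [T [F false]]] || [T [T [F false]] && [F ( [E [E [T [F false]]] || [T [F s]]] )]]]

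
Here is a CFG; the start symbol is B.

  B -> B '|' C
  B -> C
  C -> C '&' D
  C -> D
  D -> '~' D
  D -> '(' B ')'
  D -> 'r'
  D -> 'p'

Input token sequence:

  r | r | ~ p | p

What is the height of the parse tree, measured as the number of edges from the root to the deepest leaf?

[B [B [B [B [C [D r]]] | [C [D r]]] | [C [D ~ [D p]]]] | [C [D p]]]

6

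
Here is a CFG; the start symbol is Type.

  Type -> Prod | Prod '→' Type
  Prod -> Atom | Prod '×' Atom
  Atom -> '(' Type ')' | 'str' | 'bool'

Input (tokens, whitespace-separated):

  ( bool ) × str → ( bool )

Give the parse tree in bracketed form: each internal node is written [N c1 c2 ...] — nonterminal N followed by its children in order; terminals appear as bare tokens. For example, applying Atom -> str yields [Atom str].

[Type [Prod [Prod [Atom ( [Type [Prod [Atom bool]]] )]] × [Atom str]] → [Type [Prod [Atom ( [Type [Prod [Atom bool]]] )]]]]

Type
Prod → Type
Prod × Atom → Type
Atom × Atom → Type
( Type ) × Atom → Type
( Prod ) × Atom → Type
( Atom ) × Atom → Type
( bool ) × Atom → Type
( bool ) × str → Type
( bool ) × str → Prod
( bool ) × str → Atom
( bool ) × str → ( Type )
( bool ) × str → ( Prod )
( bool ) × str → ( Atom )
( bool ) × str → ( bool )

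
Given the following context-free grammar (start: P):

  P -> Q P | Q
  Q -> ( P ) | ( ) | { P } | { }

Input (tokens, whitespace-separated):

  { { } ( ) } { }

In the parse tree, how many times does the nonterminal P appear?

4

[P [Q { [P [Q { }] [P [Q ( )]]] }] [P [Q { }]]]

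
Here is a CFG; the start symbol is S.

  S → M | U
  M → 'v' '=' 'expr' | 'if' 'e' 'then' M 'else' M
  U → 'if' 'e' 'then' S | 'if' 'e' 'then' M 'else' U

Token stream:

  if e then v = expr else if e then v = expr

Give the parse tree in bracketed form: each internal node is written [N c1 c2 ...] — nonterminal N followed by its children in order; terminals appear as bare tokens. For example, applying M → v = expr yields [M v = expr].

S
U
if e then M else U
if e then v = expr else U
if e then v = expr else if e then S
if e then v = expr else if e then M
if e then v = expr else if e then v = expr

[S [U if e then [M v = expr] else [U if e then [S [M v = expr]]]]]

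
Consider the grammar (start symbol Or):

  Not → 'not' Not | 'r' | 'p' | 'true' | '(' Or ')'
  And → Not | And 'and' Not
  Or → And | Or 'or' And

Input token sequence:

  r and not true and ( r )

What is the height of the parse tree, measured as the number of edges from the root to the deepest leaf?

6

[Or [And [And [And [Not r]] and [Not not [Not true]]] and [Not ( [Or [And [Not r]]] )]]]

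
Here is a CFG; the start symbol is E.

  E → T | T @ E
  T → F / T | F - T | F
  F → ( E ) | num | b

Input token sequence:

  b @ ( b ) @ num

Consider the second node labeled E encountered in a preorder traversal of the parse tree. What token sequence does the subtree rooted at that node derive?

[E [T [F b]] @ [E [T [F ( [E [T [F b]]] )]] @ [E [T [F num]]]]]

( b ) @ num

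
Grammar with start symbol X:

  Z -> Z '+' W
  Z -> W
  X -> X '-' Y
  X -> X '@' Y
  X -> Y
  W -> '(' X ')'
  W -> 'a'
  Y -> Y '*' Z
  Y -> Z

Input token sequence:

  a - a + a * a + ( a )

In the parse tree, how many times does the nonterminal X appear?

3

[X [X [Y [Z [W a]]]] - [Y [Y [Z [Z [W a]] + [W a]]] * [Z [Z [W a]] + [W ( [X [Y [Z [W a]]]] )]]]]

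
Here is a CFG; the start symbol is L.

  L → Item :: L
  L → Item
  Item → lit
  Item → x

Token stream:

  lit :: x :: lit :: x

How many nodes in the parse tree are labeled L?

[L [Item lit] :: [L [Item x] :: [L [Item lit] :: [L [Item x]]]]]

4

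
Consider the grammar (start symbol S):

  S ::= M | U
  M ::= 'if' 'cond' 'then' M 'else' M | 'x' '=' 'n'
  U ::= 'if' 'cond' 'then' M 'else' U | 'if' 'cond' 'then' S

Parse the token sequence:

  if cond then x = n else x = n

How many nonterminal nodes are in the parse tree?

4

[S [M if cond then [M x = n] else [M x = n]]]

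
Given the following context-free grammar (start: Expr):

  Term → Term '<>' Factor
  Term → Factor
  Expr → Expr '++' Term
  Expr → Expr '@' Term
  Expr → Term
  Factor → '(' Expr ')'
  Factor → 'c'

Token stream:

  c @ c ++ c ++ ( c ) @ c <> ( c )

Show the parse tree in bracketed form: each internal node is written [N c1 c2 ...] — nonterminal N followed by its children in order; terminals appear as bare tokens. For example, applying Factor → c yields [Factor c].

[Expr [Expr [Expr [Expr [Expr [Term [Factor c]]] @ [Term [Factor c]]] ++ [Term [Factor c]]] ++ [Term [Factor ( [Expr [Term [Factor c]]] )]]] @ [Term [Term [Factor c]] <> [Factor ( [Expr [Term [Factor c]]] )]]]

Expr
Expr @ Term
Expr ++ Term @ Term
Expr ++ Term ++ Term @ Term
Expr @ Term ++ Term ++ Term @ Term
Term @ Term ++ Term ++ Term @ Term
Factor @ Term ++ Term ++ Term @ Term
c @ Term ++ Term ++ Term @ Term
c @ Factor ++ Term ++ Term @ Term
c @ c ++ Term ++ Term @ Term
c @ c ++ Factor ++ Term @ Term
c @ c ++ c ++ Term @ Term
c @ c ++ c ++ Factor @ Term
c @ c ++ c ++ ( Expr ) @ Term
c @ c ++ c ++ ( Term ) @ Term
c @ c ++ c ++ ( Factor ) @ Term
c @ c ++ c ++ ( c ) @ Term
c @ c ++ c ++ ( c ) @ Term <> Factor
c @ c ++ c ++ ( c ) @ Factor <> Factor
c @ c ++ c ++ ( c ) @ c <> Factor
c @ c ++ c ++ ( c ) @ c <> ( Expr )
c @ c ++ c ++ ( c ) @ c <> ( Term )
c @ c ++ c ++ ( c ) @ c <> ( Factor )
c @ c ++ c ++ ( c ) @ c <> ( c )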